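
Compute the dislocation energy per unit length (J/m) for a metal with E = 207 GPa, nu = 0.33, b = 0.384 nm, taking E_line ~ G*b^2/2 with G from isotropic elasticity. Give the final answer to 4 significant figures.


Step 1: G = E / (2*(1+nu))
G = 207 / (2*(1+0.33)) = 77.8195 GPa = 7.78195e+10 Pa
Step 2: E_line = G*b^2/2
b = 0.384 nm = 3.84e-10 m
E_line = 0.5 * 7.78195e+10 * (3.84e-10)^2 = 5.737e-09 J/m


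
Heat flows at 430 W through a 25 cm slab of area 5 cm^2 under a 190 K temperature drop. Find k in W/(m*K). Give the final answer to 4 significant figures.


k = Q*L / (A*dT)
L = 0.25 m, A = 5e-04 m^2
k = 430 * 0.25 / (5e-04 * 190)
k = 1132 W/(m*K)


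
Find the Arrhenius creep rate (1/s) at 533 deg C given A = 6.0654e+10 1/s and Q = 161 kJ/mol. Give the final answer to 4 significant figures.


rate = A * exp(-Q / (R*T))
T = 533 + 273.15 = 806.15 K
rate = 6.0654e+10 * exp(-161e3 / (8.314 * 806.15))
rate = 2.241 1/s


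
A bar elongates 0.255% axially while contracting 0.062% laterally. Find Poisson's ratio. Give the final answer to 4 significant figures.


nu = -epsilon_lat / epsilon_axial
Lateral strain is contraction (negative), so using magnitudes:
nu = 0.062 / 0.255
nu = 0.2431


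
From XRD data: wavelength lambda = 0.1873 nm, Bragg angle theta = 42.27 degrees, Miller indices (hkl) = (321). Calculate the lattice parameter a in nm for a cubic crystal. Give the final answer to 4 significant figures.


d = lambda / (2*sin(theta))
d = 0.1873 / (2*sin(42.27 deg))
d = 0.139231 nm
a = d * sqrt(h^2+k^2+l^2) = 0.139231 * sqrt(14)
a = 0.521 nm


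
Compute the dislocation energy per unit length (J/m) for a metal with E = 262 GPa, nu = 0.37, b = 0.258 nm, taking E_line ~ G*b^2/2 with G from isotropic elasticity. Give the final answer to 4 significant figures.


Step 1: G = E / (2*(1+nu))
G = 262 / (2*(1+0.37)) = 95.6204 GPa = 9.56204e+10 Pa
Step 2: E_line = G*b^2/2
b = 0.258 nm = 2.58e-10 m
E_line = 0.5 * 9.56204e+10 * (2.58e-10)^2 = 3.182e-09 J/m


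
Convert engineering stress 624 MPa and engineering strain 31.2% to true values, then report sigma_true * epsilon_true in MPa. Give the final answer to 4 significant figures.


sigma_true = sigma_eng * (1 + epsilon_eng)
sigma_true = 624 * (1 + 0.312) = 818.688 MPa
epsilon_true = ln(1 + epsilon_eng)
epsilon_true = ln(1 + 0.312) = 0.271553
sigma_true * epsilon_true = 818.688 * 0.271553 = 222.3 MPa


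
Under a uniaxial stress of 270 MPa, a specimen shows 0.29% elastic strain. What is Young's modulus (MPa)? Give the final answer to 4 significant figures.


E = sigma / epsilon
epsilon = 0.29% = 2.9e-03
E = 270 / 2.9e-03
E = 93100 MPa


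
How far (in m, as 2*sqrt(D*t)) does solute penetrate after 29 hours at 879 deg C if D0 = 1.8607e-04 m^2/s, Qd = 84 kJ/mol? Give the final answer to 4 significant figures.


Step 1: D = D0 * exp(-Qd/(R*T))
T = 1152.15 K
D = 1.8607e-04 * exp(-84e3 / (8.314 * 1152.15)) = 2.8924e-08 m^2/s
Step 2: L = 2*sqrt(D*t)
t = 29 h = 104400 s
L = 2*sqrt(2.8924e-08 * 104400) = 0.1099 m


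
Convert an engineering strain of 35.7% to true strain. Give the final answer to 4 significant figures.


epsilon_true = ln(1 + epsilon_eng)
epsilon_true = ln(1 + 0.357)
epsilon_true = 0.3053


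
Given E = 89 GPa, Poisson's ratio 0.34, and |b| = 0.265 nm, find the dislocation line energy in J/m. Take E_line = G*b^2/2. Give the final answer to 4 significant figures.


Step 1: G = E / (2*(1+nu))
G = 89 / (2*(1+0.34)) = 33.209 GPa = 3.3209e+10 Pa
Step 2: E_line = G*b^2/2
b = 0.265 nm = 2.65e-10 m
E_line = 0.5 * 3.3209e+10 * (2.65e-10)^2 = 1.166e-09 J/m


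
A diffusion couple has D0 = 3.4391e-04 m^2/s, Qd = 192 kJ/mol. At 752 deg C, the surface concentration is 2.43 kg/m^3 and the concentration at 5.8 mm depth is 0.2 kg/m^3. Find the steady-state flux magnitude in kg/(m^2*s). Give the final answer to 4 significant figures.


Step 1: D = D0 * exp(-Qd/(R*T))
T = 752 + 273.15 = 1025.15 K
D = 3.4391e-04 * exp(-192e3 / (8.314 * 1025.15)) = 5.66348e-14 m^2/s
Step 2: J = D * (C1 - C2) / dx
J = 5.66348e-14 * (2.43 - 0.2) / 5.8e-03
J = 2.178e-11 kg/(m^2*s)


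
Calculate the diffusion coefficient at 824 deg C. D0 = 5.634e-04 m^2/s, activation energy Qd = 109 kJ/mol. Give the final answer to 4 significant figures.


D = D0 * exp(-Qd / (R*T))
T = 1097.15 K
D = 5.634e-04 * exp(-109e3 / (8.314 * 1097.15))
D = 3.641e-09 m^2/s


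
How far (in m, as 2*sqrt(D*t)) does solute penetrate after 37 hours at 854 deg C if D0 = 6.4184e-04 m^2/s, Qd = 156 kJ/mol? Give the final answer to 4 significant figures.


Step 1: D = D0 * exp(-Qd/(R*T))
T = 1127.15 K
D = 6.4184e-04 * exp(-156e3 / (8.314 * 1127.15)) = 3.7825e-11 m^2/s
Step 2: L = 2*sqrt(D*t)
t = 37 h = 133200 s
L = 2*sqrt(3.7825e-11 * 133200) = 4.489e-03 m


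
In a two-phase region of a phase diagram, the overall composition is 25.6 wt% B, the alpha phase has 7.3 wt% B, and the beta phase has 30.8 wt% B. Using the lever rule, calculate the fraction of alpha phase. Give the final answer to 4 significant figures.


f_alpha = (C_beta - C0) / (C_beta - C_alpha)
f_alpha = (30.8 - 25.6) / (30.8 - 7.3)
f_alpha = 0.2213


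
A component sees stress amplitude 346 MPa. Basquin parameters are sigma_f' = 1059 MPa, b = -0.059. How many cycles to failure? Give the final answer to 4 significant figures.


sigma_a = sigma_f' * (2*Nf)^b
2*Nf = (sigma_a / sigma_f')^(1/b)
2*Nf = (346 / 1059)^(1/-0.059)
2*Nf = 1.71488e+08
Nf = 8.574e+07 cycles


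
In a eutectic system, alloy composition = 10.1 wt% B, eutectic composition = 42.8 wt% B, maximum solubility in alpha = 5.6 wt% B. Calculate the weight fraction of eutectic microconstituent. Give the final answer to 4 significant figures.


f_primary = (C_e - C0) / (C_e - C_alpha_max)
f_primary = (42.8 - 10.1) / (42.8 - 5.6)
f_primary = 0.879032
f_eutectic = 1 - 0.879032 = 0.121


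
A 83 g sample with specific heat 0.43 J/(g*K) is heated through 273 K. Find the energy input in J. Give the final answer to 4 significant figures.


Q = m * cp * dT
Q = 83 * 0.43 * 273
Q = 9743 J


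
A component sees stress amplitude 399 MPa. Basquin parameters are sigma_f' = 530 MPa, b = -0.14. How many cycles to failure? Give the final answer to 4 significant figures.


sigma_a = sigma_f' * (2*Nf)^b
2*Nf = (sigma_a / sigma_f')^(1/b)
2*Nf = (399 / 530)^(1/-0.14)
2*Nf = 7.59863
Nf = 3.799 cycles


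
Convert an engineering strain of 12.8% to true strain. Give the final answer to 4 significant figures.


epsilon_true = ln(1 + epsilon_eng)
epsilon_true = ln(1 + 0.128)
epsilon_true = 0.1204


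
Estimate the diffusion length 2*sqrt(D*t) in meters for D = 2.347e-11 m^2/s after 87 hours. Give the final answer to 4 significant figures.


t = 87 hr = 313200 s
Diffusion length = 2*sqrt(D*t)
= 2*sqrt(2.347e-11 * 313200)
= 5.422e-03 m


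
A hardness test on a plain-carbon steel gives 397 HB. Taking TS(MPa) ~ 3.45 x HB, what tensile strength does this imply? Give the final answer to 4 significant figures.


TS (MPa) = 3.45 * HB
TS = 3.45 * 397
TS = 1370 MPa


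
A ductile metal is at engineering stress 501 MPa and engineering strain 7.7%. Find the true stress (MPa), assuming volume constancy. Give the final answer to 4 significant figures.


sigma_true = sigma_eng * (1 + epsilon_eng)
sigma_true = 501 * (1 + 0.077)
sigma_true = 539.6 MPa


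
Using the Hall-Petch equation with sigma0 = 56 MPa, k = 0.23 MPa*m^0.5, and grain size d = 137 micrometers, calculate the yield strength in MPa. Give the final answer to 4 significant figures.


sigma_y = sigma0 + k / sqrt(d)
d = 137 um = 1.37e-04 m
sigma_y = 56 + 0.23 / sqrt(1.37e-04)
sigma_y = 75.65 MPa


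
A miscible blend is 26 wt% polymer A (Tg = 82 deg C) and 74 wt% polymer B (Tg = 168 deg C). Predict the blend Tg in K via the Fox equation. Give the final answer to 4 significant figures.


1/Tg = w1/Tg1 + w2/Tg2 (in Kelvin)
Tg1 = 355.15 K, Tg2 = 441.15 K
1/Tg = 0.26/355.15 + 0.74/441.15
Tg = 415 K


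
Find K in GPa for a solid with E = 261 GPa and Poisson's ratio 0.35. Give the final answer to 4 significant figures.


K = E / (3*(1-2*nu))
K = 261 / (3*(1-2*0.35))
K = 290 GPa


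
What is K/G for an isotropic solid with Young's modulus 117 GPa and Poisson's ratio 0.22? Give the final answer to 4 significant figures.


G = E / (2*(1+nu))
G = 117 / (2*(1+0.22)) = 47.9508 GPa
K = E / (3*(1-2*nu))
K = 117 / (3*(1-2*0.22)) = 69.6429 GPa
K/G = 69.6429 / 47.9508 = 1.452


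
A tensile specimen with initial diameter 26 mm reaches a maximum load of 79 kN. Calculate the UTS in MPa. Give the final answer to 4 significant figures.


A0 = pi*(d/2)^2 = pi*(26/2)^2 = 530.929 mm^2
UTS = F_max / A0 = 79*1000 / 530.929
UTS = 148.8 MPa


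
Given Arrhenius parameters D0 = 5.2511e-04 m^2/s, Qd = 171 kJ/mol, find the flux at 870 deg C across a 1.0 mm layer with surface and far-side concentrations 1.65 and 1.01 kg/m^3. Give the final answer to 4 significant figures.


Step 1: D = D0 * exp(-Qd/(R*T))
T = 870 + 273.15 = 1143.15 K
D = 5.2511e-04 * exp(-171e3 / (8.314 * 1143.15)) = 8.06051e-12 m^2/s
Step 2: J = D * (C1 - C2) / dx
J = 8.06051e-12 * (1.65 - 1.01) / 1e-03
J = 5.159e-09 kg/(m^2*s)


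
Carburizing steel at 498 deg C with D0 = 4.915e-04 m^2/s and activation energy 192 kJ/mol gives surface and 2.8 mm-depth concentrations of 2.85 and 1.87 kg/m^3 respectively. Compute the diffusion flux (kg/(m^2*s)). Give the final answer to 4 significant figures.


Step 1: D = D0 * exp(-Qd/(R*T))
T = 498 + 273.15 = 771.15 K
D = 4.915e-04 * exp(-192e3 / (8.314 * 771.15)) = 4.84994e-17 m^2/s
Step 2: J = D * (C1 - C2) / dx
J = 4.84994e-17 * (2.85 - 1.87) / 2.8e-03
J = 1.697e-14 kg/(m^2*s)


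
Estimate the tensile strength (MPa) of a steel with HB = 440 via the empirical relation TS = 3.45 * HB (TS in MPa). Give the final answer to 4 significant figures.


TS (MPa) = 3.45 * HB
TS = 3.45 * 440
TS = 1518 MPa


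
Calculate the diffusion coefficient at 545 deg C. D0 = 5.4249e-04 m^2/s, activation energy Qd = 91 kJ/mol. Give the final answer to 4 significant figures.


D = D0 * exp(-Qd / (R*T))
T = 818.15 K
D = 5.4249e-04 * exp(-91e3 / (8.314 * 818.15))
D = 8.4e-10 m^2/s


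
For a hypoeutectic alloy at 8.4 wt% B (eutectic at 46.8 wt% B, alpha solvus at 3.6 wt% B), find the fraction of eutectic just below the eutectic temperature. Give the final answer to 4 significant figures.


f_primary = (C_e - C0) / (C_e - C_alpha_max)
f_primary = (46.8 - 8.4) / (46.8 - 3.6)
f_primary = 0.888889
f_eutectic = 1 - 0.888889 = 0.1111


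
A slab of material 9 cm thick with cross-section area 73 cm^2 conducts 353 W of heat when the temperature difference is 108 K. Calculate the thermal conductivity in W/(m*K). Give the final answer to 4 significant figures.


k = Q*L / (A*dT)
L = 0.09 m, A = 7.3e-03 m^2
k = 353 * 0.09 / (7.3e-03 * 108)
k = 40.3 W/(m*K)


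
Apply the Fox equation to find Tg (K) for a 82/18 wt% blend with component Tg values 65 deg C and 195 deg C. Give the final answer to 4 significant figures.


1/Tg = w1/Tg1 + w2/Tg2 (in Kelvin)
Tg1 = 338.15 K, Tg2 = 468.15 K
1/Tg = 0.82/338.15 + 0.18/468.15
Tg = 355.9 K


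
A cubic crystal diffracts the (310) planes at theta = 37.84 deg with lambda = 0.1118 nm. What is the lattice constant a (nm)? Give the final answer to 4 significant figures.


d = lambda / (2*sin(theta))
d = 0.1118 / (2*sin(37.84 deg))
d = 0.0911227 nm
a = d * sqrt(h^2+k^2+l^2) = 0.0911227 * sqrt(10)
a = 0.2882 nm


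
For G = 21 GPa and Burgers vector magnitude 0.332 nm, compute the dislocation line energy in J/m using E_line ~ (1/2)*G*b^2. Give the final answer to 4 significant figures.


E = G*b^2/2
b = 0.332 nm = 3.32e-10 m
G = 21 GPa = 2.1e+10 Pa
E = 0.5 * 2.1e+10 * (3.32e-10)^2
E = 1.157e-09 J/m


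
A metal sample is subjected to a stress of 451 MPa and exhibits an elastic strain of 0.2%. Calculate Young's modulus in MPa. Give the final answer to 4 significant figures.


E = sigma / epsilon
epsilon = 0.2% = 2e-03
E = 451 / 2e-03
E = 225500 MPa


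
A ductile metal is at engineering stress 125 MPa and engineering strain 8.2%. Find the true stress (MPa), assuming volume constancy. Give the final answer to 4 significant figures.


sigma_true = sigma_eng * (1 + epsilon_eng)
sigma_true = 125 * (1 + 0.082)
sigma_true = 135.3 MPa


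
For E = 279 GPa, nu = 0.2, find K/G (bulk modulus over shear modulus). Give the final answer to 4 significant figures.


G = E / (2*(1+nu))
G = 279 / (2*(1+0.2)) = 116.25 GPa
K = E / (3*(1-2*nu))
K = 279 / (3*(1-2*0.2)) = 155 GPa
K/G = 155 / 116.25 = 1.333


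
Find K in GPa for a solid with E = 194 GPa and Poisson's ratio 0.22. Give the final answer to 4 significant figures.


K = E / (3*(1-2*nu))
K = 194 / (3*(1-2*0.22))
K = 115.5 GPa


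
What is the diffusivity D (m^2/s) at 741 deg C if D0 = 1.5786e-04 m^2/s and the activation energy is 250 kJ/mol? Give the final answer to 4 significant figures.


D = D0 * exp(-Qd / (R*T))
T = 1014.15 K
D = 1.5786e-04 * exp(-250e3 / (8.314 * 1014.15))
D = 2.096e-17 m^2/s


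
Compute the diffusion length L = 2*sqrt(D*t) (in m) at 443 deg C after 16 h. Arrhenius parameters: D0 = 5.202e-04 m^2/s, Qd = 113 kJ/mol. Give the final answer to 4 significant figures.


Step 1: D = D0 * exp(-Qd/(R*T))
T = 716.15 K
D = 5.202e-04 * exp(-113e3 / (8.314 * 716.15)) = 2.97759e-12 m^2/s
Step 2: L = 2*sqrt(D*t)
t = 16 h = 57600 s
L = 2*sqrt(2.97759e-12 * 57600) = 8.283e-04 m


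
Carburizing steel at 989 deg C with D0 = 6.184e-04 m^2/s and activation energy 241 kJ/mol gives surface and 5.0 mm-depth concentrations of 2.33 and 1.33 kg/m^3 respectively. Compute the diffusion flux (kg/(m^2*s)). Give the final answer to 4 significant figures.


Step 1: D = D0 * exp(-Qd/(R*T))
T = 989 + 273.15 = 1262.15 K
D = 6.184e-04 * exp(-241e3 / (8.314 * 1262.15)) = 6.56171e-14 m^2/s
Step 2: J = D * (C1 - C2) / dx
J = 6.56171e-14 * (2.33 - 1.33) / 5e-03
J = 1.312e-11 kg/(m^2*s)


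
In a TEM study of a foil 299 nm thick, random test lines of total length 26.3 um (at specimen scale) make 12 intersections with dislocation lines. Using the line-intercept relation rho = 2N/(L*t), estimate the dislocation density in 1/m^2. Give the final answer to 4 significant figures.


rho = 2N / (L * t)
L = 26.3 um = 2.63e-05 m, t = 299 nm = 2.99e-07 m
rho = 2 * 12 / (2.63e-05 * 2.99e-07)
rho = 3.052e+12 1/m^2


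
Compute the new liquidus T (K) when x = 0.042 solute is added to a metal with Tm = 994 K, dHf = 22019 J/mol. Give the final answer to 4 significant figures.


dT = R*Tm^2*x / dHf
dT = 8.314 * 994^2 * 0.042 / 22019
dT = 15.6688 K
T_new = 994 - 15.6688 = 978.3 K


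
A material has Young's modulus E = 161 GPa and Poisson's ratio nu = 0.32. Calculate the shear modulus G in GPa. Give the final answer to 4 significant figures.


G = E / (2*(1+nu))
G = 161 / (2*(1+0.32))
G = 60.98 GPa


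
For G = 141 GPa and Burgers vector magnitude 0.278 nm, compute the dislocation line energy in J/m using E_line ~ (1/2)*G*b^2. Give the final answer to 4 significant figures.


E = G*b^2/2
b = 0.278 nm = 2.78e-10 m
G = 141 GPa = 1.41e+11 Pa
E = 0.5 * 1.41e+11 * (2.78e-10)^2
E = 5.449e-09 J/m


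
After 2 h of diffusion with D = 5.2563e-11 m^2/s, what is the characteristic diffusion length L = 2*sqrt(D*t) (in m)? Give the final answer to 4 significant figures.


t = 2 hr = 7200 s
Diffusion length = 2*sqrt(D*t)
= 2*sqrt(5.2563e-11 * 7200)
= 1.23e-03 m


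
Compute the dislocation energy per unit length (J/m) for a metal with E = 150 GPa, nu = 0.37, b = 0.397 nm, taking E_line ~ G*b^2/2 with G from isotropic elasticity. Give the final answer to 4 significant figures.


Step 1: G = E / (2*(1+nu))
G = 150 / (2*(1+0.37)) = 54.7445 GPa = 5.47445e+10 Pa
Step 2: E_line = G*b^2/2
b = 0.397 nm = 3.97e-10 m
E_line = 0.5 * 5.47445e+10 * (3.97e-10)^2 = 4.314e-09 J/m


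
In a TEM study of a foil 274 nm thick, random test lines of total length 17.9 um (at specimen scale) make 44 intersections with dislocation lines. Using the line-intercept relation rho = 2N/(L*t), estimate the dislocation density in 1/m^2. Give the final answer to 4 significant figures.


rho = 2N / (L * t)
L = 17.9 um = 1.79e-05 m, t = 274 nm = 2.74e-07 m
rho = 2 * 44 / (1.79e-05 * 2.74e-07)
rho = 1.794e+13 1/m^2


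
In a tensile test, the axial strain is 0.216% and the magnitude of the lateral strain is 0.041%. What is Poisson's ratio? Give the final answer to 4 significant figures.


nu = -epsilon_lat / epsilon_axial
Lateral strain is contraction (negative), so using magnitudes:
nu = 0.041 / 0.216
nu = 0.1898


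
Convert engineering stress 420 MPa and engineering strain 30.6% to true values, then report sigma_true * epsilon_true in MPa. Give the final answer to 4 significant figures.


sigma_true = sigma_eng * (1 + epsilon_eng)
sigma_true = 420 * (1 + 0.306) = 548.52 MPa
epsilon_true = ln(1 + epsilon_eng)
epsilon_true = ln(1 + 0.306) = 0.266969
sigma_true * epsilon_true = 548.52 * 0.266969 = 146.4 MPa


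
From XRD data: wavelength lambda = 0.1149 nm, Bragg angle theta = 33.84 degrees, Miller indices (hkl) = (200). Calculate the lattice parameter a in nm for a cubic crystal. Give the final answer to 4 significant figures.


d = lambda / (2*sin(theta))
d = 0.1149 / (2*sin(33.84 deg))
d = 0.103165 nm
a = d * sqrt(h^2+k^2+l^2) = 0.103165 * sqrt(4)
a = 0.2063 nm


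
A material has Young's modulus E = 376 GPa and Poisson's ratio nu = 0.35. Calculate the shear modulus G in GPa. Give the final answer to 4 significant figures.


G = E / (2*(1+nu))
G = 376 / (2*(1+0.35))
G = 139.3 GPa


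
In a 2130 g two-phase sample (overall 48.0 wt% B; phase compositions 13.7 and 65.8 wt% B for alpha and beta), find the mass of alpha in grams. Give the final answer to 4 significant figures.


f_alpha = (C_beta - C0) / (C_beta - C_alpha)
f_alpha = (65.8 - 48.0) / (65.8 - 13.7) = 0.341651
m_alpha = f_alpha * m_total = 0.341651 * 2130 = 727.7 g


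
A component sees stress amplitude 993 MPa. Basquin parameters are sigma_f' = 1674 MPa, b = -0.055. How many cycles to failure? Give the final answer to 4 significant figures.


sigma_a = sigma_f' * (2*Nf)^b
2*Nf = (sigma_a / sigma_f')^(1/b)
2*Nf = (993 / 1674)^(1/-0.055)
2*Nf = 13296.9
Nf = 6648 cycles


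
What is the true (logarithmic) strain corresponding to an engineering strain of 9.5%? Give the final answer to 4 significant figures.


epsilon_true = ln(1 + epsilon_eng)
epsilon_true = ln(1 + 0.095)
epsilon_true = 0.09075


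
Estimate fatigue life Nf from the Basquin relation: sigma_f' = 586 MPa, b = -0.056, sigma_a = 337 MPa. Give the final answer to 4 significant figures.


sigma_a = sigma_f' * (2*Nf)^b
2*Nf = (sigma_a / sigma_f')^(1/b)
2*Nf = (337 / 586)^(1/-0.056)
2*Nf = 19520.7
Nf = 9760 cycles


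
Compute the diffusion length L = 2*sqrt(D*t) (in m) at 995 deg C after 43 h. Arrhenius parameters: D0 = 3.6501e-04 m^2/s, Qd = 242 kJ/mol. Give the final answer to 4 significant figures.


Step 1: D = D0 * exp(-Qd/(R*T))
T = 1268.15 K
D = 3.6501e-04 * exp(-242e3 / (8.314 * 1268.15)) = 3.92692e-14 m^2/s
Step 2: L = 2*sqrt(D*t)
t = 43 h = 154800 s
L = 2*sqrt(3.92692e-14 * 154800) = 1.559e-04 m


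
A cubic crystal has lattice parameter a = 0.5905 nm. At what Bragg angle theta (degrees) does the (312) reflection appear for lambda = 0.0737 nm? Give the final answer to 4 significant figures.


d = a / sqrt(h^2+k^2+l^2)
d = 0.5905 / sqrt(14) = 0.157818 nm
lambda = 2*d*sin(theta)  =>  sin(theta) = lambda / (2*d)
sin(theta) = 0.0737 / (2 * 0.157818) = 0.233497
theta = 13.5 deg


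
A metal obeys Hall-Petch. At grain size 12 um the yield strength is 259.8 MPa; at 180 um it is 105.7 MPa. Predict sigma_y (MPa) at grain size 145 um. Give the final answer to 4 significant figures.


sigma_y = sigma0 + k / sqrt(d)
1/sqrt(d1) = 1/sqrt(1.2e-05) = 288.675;  1/sqrt(d2) = 74.5356
k = (sigma1 - sigma2) / (1/sqrt(d1) - 1/sqrt(d2)) = (259.8 - 105.7) / (288.675 - 74.5356) = 0.719624 MPa*m^0.5
sigma0 = sigma1 - k/sqrt(d1) = 259.8 - 0.719624*288.675 = 52.0624 MPa
sigma_y(d3) = 52.0624 + 0.719624 / sqrt(1.45e-04) = 111.8 MPa


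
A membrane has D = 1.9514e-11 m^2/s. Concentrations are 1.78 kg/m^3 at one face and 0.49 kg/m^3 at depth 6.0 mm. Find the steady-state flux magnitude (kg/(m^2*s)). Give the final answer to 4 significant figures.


J = -D * (dC/dx) = D * (C1 - C2) / dx
J = 1.9514e-11 * (1.78 - 0.49) / 6e-03
J = 4.196e-09 kg/(m^2*s)


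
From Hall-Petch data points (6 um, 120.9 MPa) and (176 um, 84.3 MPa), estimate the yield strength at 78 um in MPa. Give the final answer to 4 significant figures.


sigma_y = sigma0 + k / sqrt(d)
1/sqrt(d1) = 1/sqrt(6e-06) = 408.248;  1/sqrt(d2) = 75.3778
k = (sigma1 - sigma2) / (1/sqrt(d1) - 1/sqrt(d2)) = (120.9 - 84.3) / (408.248 - 75.3778) = 0.109953 MPa*m^0.5
sigma0 = sigma1 - k/sqrt(d1) = 120.9 - 0.109953*408.248 = 76.012 MPa
sigma_y(d3) = 76.012 + 0.109953 / sqrt(7.8e-05) = 88.46 MPa


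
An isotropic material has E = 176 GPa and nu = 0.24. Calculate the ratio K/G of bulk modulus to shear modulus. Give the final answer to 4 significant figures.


G = E / (2*(1+nu))
G = 176 / (2*(1+0.24)) = 70.9677 GPa
K = E / (3*(1-2*nu))
K = 176 / (3*(1-2*0.24)) = 112.821 GPa
K/G = 112.821 / 70.9677 = 1.59


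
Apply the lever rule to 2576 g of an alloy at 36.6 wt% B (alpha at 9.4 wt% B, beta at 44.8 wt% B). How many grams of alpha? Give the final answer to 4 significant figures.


f_alpha = (C_beta - C0) / (C_beta - C_alpha)
f_alpha = (44.8 - 36.6) / (44.8 - 9.4) = 0.231638
m_alpha = f_alpha * m_total = 0.231638 * 2576 = 596.7 g


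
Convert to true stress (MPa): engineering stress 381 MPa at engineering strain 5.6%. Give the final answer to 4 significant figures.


sigma_true = sigma_eng * (1 + epsilon_eng)
sigma_true = 381 * (1 + 0.056)
sigma_true = 402.3 MPa


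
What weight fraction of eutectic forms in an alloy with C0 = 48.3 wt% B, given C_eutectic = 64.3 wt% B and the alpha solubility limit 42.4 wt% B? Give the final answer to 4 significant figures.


f_primary = (C_e - C0) / (C_e - C_alpha_max)
f_primary = (64.3 - 48.3) / (64.3 - 42.4)
f_primary = 0.730594
f_eutectic = 1 - 0.730594 = 0.2694


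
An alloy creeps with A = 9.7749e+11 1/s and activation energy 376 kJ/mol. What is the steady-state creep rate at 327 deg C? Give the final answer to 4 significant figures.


rate = A * exp(-Q / (R*T))
T = 327 + 273.15 = 600.15 K
rate = 9.7749e+11 * exp(-376e3 / (8.314 * 600.15))
rate = 1.834e-21 1/s


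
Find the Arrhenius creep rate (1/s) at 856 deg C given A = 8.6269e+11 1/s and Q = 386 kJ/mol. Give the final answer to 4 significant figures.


rate = A * exp(-Q / (R*T))
T = 856 + 273.15 = 1129.15 K
rate = 8.6269e+11 * exp(-386e3 / (8.314 * 1129.15))
rate = 1.199e-06 1/s


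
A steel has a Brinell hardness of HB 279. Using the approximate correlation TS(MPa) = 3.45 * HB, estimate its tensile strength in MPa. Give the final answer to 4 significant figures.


TS (MPa) = 3.45 * HB
TS = 3.45 * 279
TS = 962.6 MPa


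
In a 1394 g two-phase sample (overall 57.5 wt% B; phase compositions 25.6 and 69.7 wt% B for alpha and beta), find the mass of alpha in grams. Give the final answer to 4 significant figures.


f_alpha = (C_beta - C0) / (C_beta - C_alpha)
f_alpha = (69.7 - 57.5) / (69.7 - 25.6) = 0.276644
m_alpha = f_alpha * m_total = 0.276644 * 1394 = 385.6 g


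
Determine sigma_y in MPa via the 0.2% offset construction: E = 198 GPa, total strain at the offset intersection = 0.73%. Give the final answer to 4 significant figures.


Offset strain = 0.002
Elastic strain at yield = total_strain - offset = 7.3e-03 - 0.002 = 5.3e-03
sigma_y = E * elastic_strain = 198000 * 5.3e-03
sigma_y = 1049 MPa


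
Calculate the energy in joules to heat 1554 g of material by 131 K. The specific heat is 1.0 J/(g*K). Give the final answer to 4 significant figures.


Q = m * cp * dT
Q = 1554 * 1.0 * 131
Q = 203600 J


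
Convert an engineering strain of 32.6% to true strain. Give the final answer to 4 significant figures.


epsilon_true = ln(1 + epsilon_eng)
epsilon_true = ln(1 + 0.326)
epsilon_true = 0.2822


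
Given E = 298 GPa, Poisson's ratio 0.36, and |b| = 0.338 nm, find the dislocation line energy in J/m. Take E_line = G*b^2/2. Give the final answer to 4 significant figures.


Step 1: G = E / (2*(1+nu))
G = 298 / (2*(1+0.36)) = 109.559 GPa = 1.09559e+11 Pa
Step 2: E_line = G*b^2/2
b = 0.338 nm = 3.38e-10 m
E_line = 0.5 * 1.09559e+11 * (3.38e-10)^2 = 6.258e-09 J/m


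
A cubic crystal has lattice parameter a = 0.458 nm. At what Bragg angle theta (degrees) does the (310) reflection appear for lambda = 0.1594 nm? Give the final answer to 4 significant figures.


d = a / sqrt(h^2+k^2+l^2)
d = 0.458 / sqrt(10) = 0.144832 nm
lambda = 2*d*sin(theta)  =>  sin(theta) = lambda / (2*d)
sin(theta) = 0.1594 / (2 * 0.144832) = 0.550292
theta = 33.39 deg


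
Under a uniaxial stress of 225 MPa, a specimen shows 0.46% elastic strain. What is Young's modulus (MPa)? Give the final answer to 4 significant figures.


E = sigma / epsilon
epsilon = 0.46% = 4.6e-03
E = 225 / 4.6e-03
E = 48910 MPa


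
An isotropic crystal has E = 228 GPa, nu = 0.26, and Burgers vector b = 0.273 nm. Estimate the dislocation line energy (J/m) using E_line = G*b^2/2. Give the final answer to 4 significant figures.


Step 1: G = E / (2*(1+nu))
G = 228 / (2*(1+0.26)) = 90.4762 GPa = 9.04762e+10 Pa
Step 2: E_line = G*b^2/2
b = 0.273 nm = 2.73e-10 m
E_line = 0.5 * 9.04762e+10 * (2.73e-10)^2 = 3.372e-09 J/m


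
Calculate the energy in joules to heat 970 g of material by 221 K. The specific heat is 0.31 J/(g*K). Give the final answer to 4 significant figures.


Q = m * cp * dT
Q = 970 * 0.31 * 221
Q = 66450 J


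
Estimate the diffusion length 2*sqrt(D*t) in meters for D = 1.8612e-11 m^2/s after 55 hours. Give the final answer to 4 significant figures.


t = 55 hr = 198000 s
Diffusion length = 2*sqrt(D*t)
= 2*sqrt(1.8612e-11 * 198000)
= 3.839e-03 m


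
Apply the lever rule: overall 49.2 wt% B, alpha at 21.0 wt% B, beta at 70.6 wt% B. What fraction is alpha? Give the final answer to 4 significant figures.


f_alpha = (C_beta - C0) / (C_beta - C_alpha)
f_alpha = (70.6 - 49.2) / (70.6 - 21.0)
f_alpha = 0.4315


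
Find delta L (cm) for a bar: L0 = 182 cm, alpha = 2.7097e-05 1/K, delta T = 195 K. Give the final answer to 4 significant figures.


dL = L0 * alpha * dT
dL = 182 * 2.7097e-05 * 195
dL = 0.9617 cm


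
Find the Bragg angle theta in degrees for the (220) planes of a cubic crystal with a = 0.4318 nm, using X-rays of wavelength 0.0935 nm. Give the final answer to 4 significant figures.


d = a / sqrt(h^2+k^2+l^2)
d = 0.4318 / sqrt(8) = 0.152664 nm
lambda = 2*d*sin(theta)  =>  sin(theta) = lambda / (2*d)
sin(theta) = 0.0935 / (2 * 0.152664) = 0.306227
theta = 17.83 deg


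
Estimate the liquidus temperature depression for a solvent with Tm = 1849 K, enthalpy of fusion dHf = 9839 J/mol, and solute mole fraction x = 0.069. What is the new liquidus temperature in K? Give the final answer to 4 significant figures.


dT = R*Tm^2*x / dHf
dT = 8.314 * 1849^2 * 0.069 / 9839
dT = 199.334 K
T_new = 1849 - 199.334 = 1650 K


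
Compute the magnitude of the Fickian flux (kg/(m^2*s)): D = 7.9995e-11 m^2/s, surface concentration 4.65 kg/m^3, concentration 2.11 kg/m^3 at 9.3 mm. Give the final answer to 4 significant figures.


J = -D * (dC/dx) = D * (C1 - C2) / dx
J = 7.9995e-11 * (4.65 - 2.11) / 9.3e-03
J = 2.185e-08 kg/(m^2*s)


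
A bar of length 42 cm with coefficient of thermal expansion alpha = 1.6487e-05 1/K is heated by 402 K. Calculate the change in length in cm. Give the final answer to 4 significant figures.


dL = L0 * alpha * dT
dL = 42 * 1.6487e-05 * 402
dL = 0.2784 cm


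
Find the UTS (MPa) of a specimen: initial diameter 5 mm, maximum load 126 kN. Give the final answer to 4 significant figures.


A0 = pi*(d/2)^2 = pi*(5/2)^2 = 19.635 mm^2
UTS = F_max / A0 = 126*1000 / 19.635
UTS = 6417 MPa


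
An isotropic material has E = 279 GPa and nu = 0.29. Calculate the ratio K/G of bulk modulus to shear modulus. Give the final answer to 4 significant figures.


G = E / (2*(1+nu))
G = 279 / (2*(1+0.29)) = 108.14 GPa
K = E / (3*(1-2*nu))
K = 279 / (3*(1-2*0.29)) = 221.429 GPa
K/G = 221.429 / 108.14 = 2.048


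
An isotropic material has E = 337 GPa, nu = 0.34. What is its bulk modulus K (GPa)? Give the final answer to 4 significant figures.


K = E / (3*(1-2*nu))
K = 337 / (3*(1-2*0.34))
K = 351 GPa


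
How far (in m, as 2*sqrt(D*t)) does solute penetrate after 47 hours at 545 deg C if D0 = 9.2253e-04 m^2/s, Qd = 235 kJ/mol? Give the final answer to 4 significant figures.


Step 1: D = D0 * exp(-Qd/(R*T))
T = 818.15 K
D = 9.2253e-04 * exp(-235e3 / (8.314 * 818.15)) = 9.13915e-19 m^2/s
Step 2: L = 2*sqrt(D*t)
t = 47 h = 169200 s
L = 2*sqrt(9.13915e-19 * 169200) = 7.865e-07 m


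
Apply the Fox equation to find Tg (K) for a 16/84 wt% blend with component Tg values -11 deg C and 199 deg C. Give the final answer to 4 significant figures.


1/Tg = w1/Tg1 + w2/Tg2 (in Kelvin)
Tg1 = 262.15 K, Tg2 = 472.15 K
1/Tg = 0.16/262.15 + 0.84/472.15
Tg = 418.5 K


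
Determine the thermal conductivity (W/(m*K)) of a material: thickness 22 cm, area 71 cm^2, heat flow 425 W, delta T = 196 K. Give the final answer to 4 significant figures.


k = Q*L / (A*dT)
L = 0.22 m, A = 7.1e-03 m^2
k = 425 * 0.22 / (7.1e-03 * 196)
k = 67.19 W/(m*K)


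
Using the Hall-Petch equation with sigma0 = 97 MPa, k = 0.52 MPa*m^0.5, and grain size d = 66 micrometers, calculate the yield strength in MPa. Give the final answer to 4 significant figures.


sigma_y = sigma0 + k / sqrt(d)
d = 66 um = 6.6e-05 m
sigma_y = 97 + 0.52 / sqrt(6.6e-05)
sigma_y = 161 MPa


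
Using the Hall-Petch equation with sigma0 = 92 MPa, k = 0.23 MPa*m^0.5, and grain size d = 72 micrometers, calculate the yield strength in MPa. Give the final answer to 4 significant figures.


sigma_y = sigma0 + k / sqrt(d)
d = 72 um = 7.2e-05 m
sigma_y = 92 + 0.23 / sqrt(7.2e-05)
sigma_y = 119.1 MPa


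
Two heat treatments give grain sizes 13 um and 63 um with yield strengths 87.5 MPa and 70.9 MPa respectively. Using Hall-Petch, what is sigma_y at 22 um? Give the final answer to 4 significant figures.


sigma_y = sigma0 + k / sqrt(d)
1/sqrt(d1) = 1/sqrt(1.3e-05) = 277.35;  1/sqrt(d2) = 125.988
k = (sigma1 - sigma2) / (1/sqrt(d1) - 1/sqrt(d2)) = (87.5 - 70.9) / (277.35 - 125.988) = 0.109671 MPa*m^0.5
sigma0 = sigma1 - k/sqrt(d1) = 87.5 - 0.109671*277.35 = 57.0828 MPa
sigma_y(d3) = 57.0828 + 0.109671 / sqrt(2.2e-05) = 80.46 MPa


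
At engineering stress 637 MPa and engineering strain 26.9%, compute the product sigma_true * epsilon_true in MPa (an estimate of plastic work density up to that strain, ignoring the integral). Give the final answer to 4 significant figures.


sigma_true = sigma_eng * (1 + epsilon_eng)
sigma_true = 637 * (1 + 0.269) = 808.353 MPa
epsilon_true = ln(1 + epsilon_eng)
epsilon_true = ln(1 + 0.269) = 0.238229
sigma_true * epsilon_true = 808.353 * 0.238229 = 192.6 MPa


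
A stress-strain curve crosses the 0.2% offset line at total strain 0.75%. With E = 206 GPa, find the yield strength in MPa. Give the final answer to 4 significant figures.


Offset strain = 0.002
Elastic strain at yield = total_strain - offset = 7.5e-03 - 0.002 = 5.5e-03
sigma_y = E * elastic_strain = 206000 * 5.5e-03
sigma_y = 1133 MPa


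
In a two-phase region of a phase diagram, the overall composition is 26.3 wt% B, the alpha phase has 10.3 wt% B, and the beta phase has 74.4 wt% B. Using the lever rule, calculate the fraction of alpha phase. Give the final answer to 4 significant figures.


f_alpha = (C_beta - C0) / (C_beta - C_alpha)
f_alpha = (74.4 - 26.3) / (74.4 - 10.3)
f_alpha = 0.7504


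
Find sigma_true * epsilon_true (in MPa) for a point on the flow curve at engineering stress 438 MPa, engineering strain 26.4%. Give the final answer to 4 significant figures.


sigma_true = sigma_eng * (1 + epsilon_eng)
sigma_true = 438 * (1 + 0.264) = 553.632 MPa
epsilon_true = ln(1 + epsilon_eng)
epsilon_true = ln(1 + 0.264) = 0.234281
sigma_true * epsilon_true = 553.632 * 0.234281 = 129.7 MPa


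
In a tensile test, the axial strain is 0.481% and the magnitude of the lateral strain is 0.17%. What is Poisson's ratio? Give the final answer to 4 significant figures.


nu = -epsilon_lat / epsilon_axial
Lateral strain is contraction (negative), so using magnitudes:
nu = 0.17 / 0.481
nu = 0.3534


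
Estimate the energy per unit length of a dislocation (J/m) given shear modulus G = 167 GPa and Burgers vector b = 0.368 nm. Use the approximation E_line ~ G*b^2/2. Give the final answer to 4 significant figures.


E = G*b^2/2
b = 0.368 nm = 3.68e-10 m
G = 167 GPa = 1.67e+11 Pa
E = 0.5 * 1.67e+11 * (3.68e-10)^2
E = 1.131e-08 J/m


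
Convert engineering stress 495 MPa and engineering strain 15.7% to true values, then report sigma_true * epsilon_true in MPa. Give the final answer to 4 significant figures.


sigma_true = sigma_eng * (1 + epsilon_eng)
sigma_true = 495 * (1 + 0.157) = 572.715 MPa
epsilon_true = ln(1 + epsilon_eng)
epsilon_true = ln(1 + 0.157) = 0.14583
sigma_true * epsilon_true = 572.715 * 0.14583 = 83.52 MPa


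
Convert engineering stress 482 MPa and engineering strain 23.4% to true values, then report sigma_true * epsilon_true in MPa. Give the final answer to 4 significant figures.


sigma_true = sigma_eng * (1 + epsilon_eng)
sigma_true = 482 * (1 + 0.234) = 594.788 MPa
epsilon_true = ln(1 + epsilon_eng)
epsilon_true = ln(1 + 0.234) = 0.210261
sigma_true * epsilon_true = 594.788 * 0.210261 = 125.1 MPa


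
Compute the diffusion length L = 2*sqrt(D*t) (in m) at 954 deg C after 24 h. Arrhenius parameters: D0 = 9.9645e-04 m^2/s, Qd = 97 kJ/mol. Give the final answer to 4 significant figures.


Step 1: D = D0 * exp(-Qd/(R*T))
T = 1227.15 K
D = 9.9645e-04 * exp(-97e3 / (8.314 * 1227.15)) = 7.40325e-08 m^2/s
Step 2: L = 2*sqrt(D*t)
t = 24 h = 86400 s
L = 2*sqrt(7.40325e-08 * 86400) = 0.16 m


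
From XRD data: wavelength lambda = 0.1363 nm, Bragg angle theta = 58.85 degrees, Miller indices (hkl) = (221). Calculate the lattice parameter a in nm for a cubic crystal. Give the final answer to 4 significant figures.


d = lambda / (2*sin(theta))
d = 0.1363 / (2*sin(58.85 deg))
d = 0.0796316 nm
a = d * sqrt(h^2+k^2+l^2) = 0.0796316 * sqrt(9)
a = 0.2389 nm


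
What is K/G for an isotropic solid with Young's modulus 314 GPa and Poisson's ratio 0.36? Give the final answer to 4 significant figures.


G = E / (2*(1+nu))
G = 314 / (2*(1+0.36)) = 115.441 GPa
K = E / (3*(1-2*nu))
K = 314 / (3*(1-2*0.36)) = 373.81 GPa
K/G = 373.81 / 115.441 = 3.238


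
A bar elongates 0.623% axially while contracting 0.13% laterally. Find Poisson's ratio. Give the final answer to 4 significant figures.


nu = -epsilon_lat / epsilon_axial
Lateral strain is contraction (negative), so using magnitudes:
nu = 0.13 / 0.623
nu = 0.2087


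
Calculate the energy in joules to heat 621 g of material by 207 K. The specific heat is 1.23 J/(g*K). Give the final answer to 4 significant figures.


Q = m * cp * dT
Q = 621 * 1.23 * 207
Q = 158100 J


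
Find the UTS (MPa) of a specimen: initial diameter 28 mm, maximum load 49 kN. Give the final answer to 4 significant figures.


A0 = pi*(d/2)^2 = pi*(28/2)^2 = 615.752 mm^2
UTS = F_max / A0 = 49*1000 / 615.752
UTS = 79.58 MPa


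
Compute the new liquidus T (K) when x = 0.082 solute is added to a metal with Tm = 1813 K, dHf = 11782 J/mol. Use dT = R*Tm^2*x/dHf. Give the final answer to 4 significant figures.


dT = R*Tm^2*x / dHf
dT = 8.314 * 1813^2 * 0.082 / 11782
dT = 190.196 K
T_new = 1813 - 190.196 = 1623 K


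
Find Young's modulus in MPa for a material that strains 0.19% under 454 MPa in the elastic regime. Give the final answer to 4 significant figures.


E = sigma / epsilon
epsilon = 0.19% = 1.9e-03
E = 454 / 1.9e-03
E = 238900 MPa


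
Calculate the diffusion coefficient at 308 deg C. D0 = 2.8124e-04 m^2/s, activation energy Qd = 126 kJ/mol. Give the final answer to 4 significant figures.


D = D0 * exp(-Qd / (R*T))
T = 581.15 K
D = 2.8124e-04 * exp(-126e3 / (8.314 * 581.15))
D = 1.329e-15 m^2/s


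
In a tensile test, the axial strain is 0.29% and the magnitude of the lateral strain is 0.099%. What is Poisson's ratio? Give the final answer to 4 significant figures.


nu = -epsilon_lat / epsilon_axial
Lateral strain is contraction (negative), so using magnitudes:
nu = 0.099 / 0.29
nu = 0.3414


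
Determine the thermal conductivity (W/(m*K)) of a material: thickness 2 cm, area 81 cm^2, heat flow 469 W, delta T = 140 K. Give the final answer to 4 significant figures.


k = Q*L / (A*dT)
L = 0.02 m, A = 8.1e-03 m^2
k = 469 * 0.02 / (8.1e-03 * 140)
k = 8.272 W/(m*K)


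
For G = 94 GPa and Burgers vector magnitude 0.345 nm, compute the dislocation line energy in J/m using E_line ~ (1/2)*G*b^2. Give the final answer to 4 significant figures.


E = G*b^2/2
b = 0.345 nm = 3.45e-10 m
G = 94 GPa = 9.4e+10 Pa
E = 0.5 * 9.4e+10 * (3.45e-10)^2
E = 5.594e-09 J/m


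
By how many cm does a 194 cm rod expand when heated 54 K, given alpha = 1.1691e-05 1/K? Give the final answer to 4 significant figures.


dL = L0 * alpha * dT
dL = 194 * 1.1691e-05 * 54
dL = 0.1225 cm


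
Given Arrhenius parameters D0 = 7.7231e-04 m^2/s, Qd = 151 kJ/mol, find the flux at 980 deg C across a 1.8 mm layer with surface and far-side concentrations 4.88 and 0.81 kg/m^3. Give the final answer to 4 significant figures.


Step 1: D = D0 * exp(-Qd/(R*T))
T = 980 + 273.15 = 1253.15 K
D = 7.7231e-04 * exp(-151e3 / (8.314 * 1253.15)) = 3.92176e-10 m^2/s
Step 2: J = D * (C1 - C2) / dx
J = 3.92176e-10 * (4.88 - 0.81) / 1.8e-03
J = 8.868e-07 kg/(m^2*s)


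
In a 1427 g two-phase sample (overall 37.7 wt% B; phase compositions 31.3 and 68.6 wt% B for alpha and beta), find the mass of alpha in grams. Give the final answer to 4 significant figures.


f_alpha = (C_beta - C0) / (C_beta - C_alpha)
f_alpha = (68.6 - 37.7) / (68.6 - 31.3) = 0.828418
m_alpha = f_alpha * m_total = 0.828418 * 1427 = 1182 g


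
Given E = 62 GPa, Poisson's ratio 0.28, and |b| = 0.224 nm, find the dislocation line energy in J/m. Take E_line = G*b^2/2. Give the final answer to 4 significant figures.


Step 1: G = E / (2*(1+nu))
G = 62 / (2*(1+0.28)) = 24.2188 GPa = 2.42188e+10 Pa
Step 2: E_line = G*b^2/2
b = 0.224 nm = 2.24e-10 m
E_line = 0.5 * 2.42188e+10 * (2.24e-10)^2 = 6.076e-10 J/m


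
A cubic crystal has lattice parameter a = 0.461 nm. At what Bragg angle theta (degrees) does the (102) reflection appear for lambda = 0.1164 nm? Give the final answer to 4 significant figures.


d = a / sqrt(h^2+k^2+l^2)
d = 0.461 / sqrt(5) = 0.206165 nm
lambda = 2*d*sin(theta)  =>  sin(theta) = lambda / (2*d)
sin(theta) = 0.1164 / (2 * 0.206165) = 0.282298
theta = 16.4 deg


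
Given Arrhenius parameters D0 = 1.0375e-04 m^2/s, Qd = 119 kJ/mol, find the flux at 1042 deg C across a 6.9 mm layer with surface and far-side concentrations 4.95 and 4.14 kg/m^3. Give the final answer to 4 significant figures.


Step 1: D = D0 * exp(-Qd/(R*T))
T = 1042 + 273.15 = 1315.15 K
D = 1.0375e-04 * exp(-119e3 / (8.314 * 1315.15)) = 1.94724e-09 m^2/s
Step 2: J = D * (C1 - C2) / dx
J = 1.94724e-09 * (4.95 - 4.14) / 6.9e-03
J = 2.286e-07 kg/(m^2*s)


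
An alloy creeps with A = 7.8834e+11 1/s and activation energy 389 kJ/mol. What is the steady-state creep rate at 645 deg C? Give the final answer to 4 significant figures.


rate = A * exp(-Q / (R*T))
T = 645 + 273.15 = 918.15 K
rate = 7.8834e+11 * exp(-389e3 / (8.314 * 918.15))
rate = 5.824e-11 1/s


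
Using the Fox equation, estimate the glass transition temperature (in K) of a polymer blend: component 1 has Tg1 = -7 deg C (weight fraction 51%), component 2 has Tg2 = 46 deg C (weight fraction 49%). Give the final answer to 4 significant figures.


1/Tg = w1/Tg1 + w2/Tg2 (in Kelvin)
Tg1 = 266.15 K, Tg2 = 319.15 K
1/Tg = 0.51/266.15 + 0.49/319.15
Tg = 289.7 K
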